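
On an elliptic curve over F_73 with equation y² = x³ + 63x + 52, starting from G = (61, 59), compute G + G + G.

(70, 37)

Repeated addition: build up to 3G.
2G: tangent at (61, 59): λ = (3·61² + 63)/(2·59) ≡ 57/45. 45⁻¹ ≡ 13 (mod 73), so λ ≡ 57·13 ≡ 11.
  x = λ² - 61 - 61 = 121 - 122 ≡ 72; y = λ·(61 - 72) - 59 ≡ 39. → (72, 39)
3G: (72, 39) + (61, 59). λ = (59 - 39)/(61 - 72) ≡ 20/62 mod 73. 62⁻¹ ≡ 53 (mod 73) since 62·53 = 3286 ≡ 1, so λ ≡ 38.
  x = λ² - 72 - 61 = 1444 - 133 ≡ 70; y = λ·(72 - 70) - 39 ≡ 37. → (70, 37)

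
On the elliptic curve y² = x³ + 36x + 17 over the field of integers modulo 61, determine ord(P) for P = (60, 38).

3

2P: tangent at (60, 38): λ = (3·60² + 36)/(2·38) ≡ 39/15. 15⁻¹ ≡ 57 (mod 61), so λ ≡ 39·57 ≡ 27.
  x = λ² - 60 - 60 = 729 - 120 ≡ 60; y = λ·(60 - 60) - 38 ≡ 23. → (60, 23)
3P: (60, 23) + (60, 38): same x and y₁ ≡ -y₂, so the sum is ∞.
3P = ∞, so the order is 3.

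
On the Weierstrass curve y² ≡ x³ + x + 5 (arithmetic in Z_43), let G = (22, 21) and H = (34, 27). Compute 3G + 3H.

First 3G:
Repeated addition: build up to 3G.
2G: tangent at (22, 21): λ = (3·22² + 1)/(2·21) ≡ 34/42. 42⁻¹ ≡ 42 (mod 43) since 42·42 = 1764 ≡ 1, so λ ≡ 34·42 ≡ 9.
  x = λ² - 22 - 22 = 81 - 44 ≡ 37; y = λ·(22 - 37) - 21 ≡ 16. → (37, 16)
3G: (37, 16) + (22, 21). λ = (21 - 16)/(22 - 37) ≡ 5/28 mod 43. 28⁻¹ ≡ 20 (mod 43) since 28·20 = 560 ≡ 1, so λ ≡ 14.
  x = λ² - 37 - 22 = 196 - 59 ≡ 8; y = λ·(37 - 8) - 16 ≡ 3. → (8, 3)
3G = (8, 3).
Next 3H:
Repeated addition: build up to 3H.
2H: tangent at (34, 27): λ = (3·34² + 1)/(2·27) ≡ 29/11. 11⁻¹ ≡ 4 (mod 43), so λ ≡ 29·4 ≡ 30.
  x = λ² - 34 - 34 = 900 - 68 ≡ 15; y = λ·(34 - 15) - 27 ≡ 27. → (15, 27)
3H: (15, 27) + (34, 27). λ = (27 - 27)/(34 - 15) ≡ 0/19 mod 43. 19⁻¹ ≡ 34 (mod 43), so λ ≡ 0.
  x = λ² - 15 - 34 = 0 - 49 ≡ 37; y = λ·(15 - 37) - 27 ≡ 16. → (37, 16)
3H = (37, 16).
Finally 3G + 3H:
(8, 3) + (37, 16). λ = (16 - 3)/(37 - 8) ≡ 13/29 mod 43. 29⁻¹ ≡ 3 (mod 43), so λ ≡ 39.
  x = λ² - 8 - 37 = 1521 - 45 ≡ 14; y = λ·(8 - 14) - 3 ≡ 21. → (14, 21)

(14, 21)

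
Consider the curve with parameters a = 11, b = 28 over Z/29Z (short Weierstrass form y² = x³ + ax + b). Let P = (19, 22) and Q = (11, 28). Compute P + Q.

(5, 11)

(19, 22) + (11, 28). λ = (28 - 22)/(11 - 19) ≡ 6/21 mod 29. 21⁻¹ ≡ 18 (mod 29), so λ ≡ 21.
  x = λ² - 19 - 11 = 441 - 30 ≡ 5; y = λ·(19 - 5) - 22 ≡ 11. → (5, 11)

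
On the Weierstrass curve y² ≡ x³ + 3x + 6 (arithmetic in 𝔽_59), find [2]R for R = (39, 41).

(41, 16)

tangent at (39, 41): λ = (3·39² + 3)/(2·41) ≡ 23/23. 23⁻¹ ≡ 18 (mod 59) since 23·18 = 414 ≡ 1, so λ ≡ 23·18 ≡ 1.
  x = λ² - 39 - 39 = 1 - 78 ≡ 41; y = λ·(39 - 41) - 41 ≡ 16. → (41, 16)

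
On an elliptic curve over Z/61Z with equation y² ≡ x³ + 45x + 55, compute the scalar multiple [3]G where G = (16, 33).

Repeated addition: build up to 3G.
2G: tangent at (16, 33): λ = (3·16² + 45)/(2·33) ≡ 20/5. 5⁻¹ ≡ 49 (mod 61), so λ ≡ 20·49 ≡ 4.
  x = λ² - 16 - 16 = 16 - 32 ≡ 45; y = λ·(16 - 45) - 33 ≡ 34. → (45, 34)
3G: (45, 34) + (16, 33). λ = (33 - 34)/(16 - 45) ≡ 60/32 mod 61. 32⁻¹ ≡ 21 (mod 61) since 32·21 = 672 ≡ 1, so λ ≡ 40.
  x = λ² - 45 - 16 = 1600 - 61 ≡ 14; y = λ·(45 - 14) - 34 ≡ 47. → (14, 47)

(14, 47)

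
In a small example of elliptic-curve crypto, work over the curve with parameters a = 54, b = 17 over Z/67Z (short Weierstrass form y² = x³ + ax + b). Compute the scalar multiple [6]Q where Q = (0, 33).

(60, 57)

Double-and-add on 6 = (110)₂. Start with Q = (0, 33) for the leading 1-bit.
double: tangent at (0, 33): λ = (3·0² + 54)/(2·33) ≡ 54/66. 66⁻¹ ≡ 66 (mod 67), so λ ≡ 54·66 ≡ 13.
  x = λ² - 0 - 0 = 169 - 0 ≡ 35; y = λ·(0 - 35) - 33 ≡ 48. → (35, 48)
add Q: (35, 48) + (0, 33). λ = (33 - 48)/(0 - 35) ≡ 52/32 mod 67. 32⁻¹ ≡ 44 (mod 67), so λ ≡ 10.
  x = λ² - 35 - 0 = 100 - 35 ≡ 65; y = λ·(35 - 65) - 48 ≡ 54. → (65, 54)
double: tangent at (65, 54): λ = (3·65² + 54)/(2·54) ≡ 66/41. 41⁻¹ ≡ 18 (mod 67) since 41·18 = 738 ≡ 1, so λ ≡ 66·18 ≡ 49.
  x = λ² - 65 - 65 = 2401 - 130 ≡ 60; y = λ·(65 - 60) - 54 ≡ 57. → (60, 57)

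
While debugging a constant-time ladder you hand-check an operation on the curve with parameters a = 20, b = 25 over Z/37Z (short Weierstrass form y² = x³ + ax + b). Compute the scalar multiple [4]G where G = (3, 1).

Double-and-add on 4 = (100)₂. Start with G = (3, 1) for the leading 1-bit.
double: tangent at (3, 1): λ = (3·3² + 20)/(2·1) ≡ 10/2. 2⁻¹ ≡ 19 (mod 37) since 2·19 = 38 ≡ 1, so λ ≡ 10·19 ≡ 5.
  x = λ² - 3 - 3 = 25 - 6 ≡ 19; y = λ·(3 - 19) - 1 ≡ 30. → (19, 30)
double: tangent at (19, 30): λ = (3·19² + 20)/(2·30) ≡ 30/23. 23⁻¹ ≡ 29 (mod 37) since 23·29 = 667 ≡ 1, so λ ≡ 30·29 ≡ 19.
  x = λ² - 19 - 19 = 361 - 38 ≡ 27; y = λ·(19 - 27) - 30 ≡ 3. → (27, 3)

(27, 3)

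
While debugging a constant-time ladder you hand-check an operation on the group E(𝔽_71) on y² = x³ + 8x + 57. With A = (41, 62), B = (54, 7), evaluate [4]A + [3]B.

First 4A:
Repeated addition: build up to 4A.
2A: tangent at (41, 62): λ = (3·41² + 8)/(2·62) ≡ 10/53. 53⁻¹ ≡ 67 (mod 71), so λ ≡ 10·67 ≡ 31.
  x = λ² - 41 - 41 = 961 - 82 ≡ 27; y = λ·(41 - 27) - 62 ≡ 17. → (27, 17)
3A: (27, 17) + (41, 62). λ = (62 - 17)/(41 - 27) ≡ 45/14 mod 71. 14⁻¹ ≡ 66 (mod 71), so λ ≡ 59.
  x = λ² - 27 - 41 = 3481 - 68 ≡ 5; y = λ·(27 - 5) - 17 ≡ 3. → (5, 3)
4A: (5, 3) + (41, 62). λ = (62 - 3)/(41 - 5) ≡ 59/36 mod 71. 36⁻¹ ≡ 2 (mod 71) since 36·2 = 72 ≡ 1, so λ ≡ 47.
  x = λ² - 5 - 41 = 2209 - 46 ≡ 33; y = λ·(5 - 33) - 3 ≡ 30. → (33, 30)
4A = (33, 30).
Next 3B:
Repeated addition: build up to 3B.
2B: tangent at (54, 7): λ = (3·54² + 8)/(2·7) ≡ 23/14. 14⁻¹ ≡ 66 (mod 71) since 14·66 = 924 ≡ 1, so λ ≡ 23·66 ≡ 27.
  x = λ² - 54 - 54 = 729 - 108 ≡ 53; y = λ·(54 - 53) - 7 ≡ 20. → (53, 20)
3B: (53, 20) + (54, 7). λ = (7 - 20)/(54 - 53) ≡ 58/1 mod 71. 1⁻¹ ≡ 1 (mod 71) since 1·1 = 1 ≡ 1, so λ ≡ 58.
  x = λ² - 53 - 54 = 3364 - 107 ≡ 62; y = λ·(53 - 62) - 20 ≡ 26. → (62, 26)
3B = (62, 26).
Finally 4A + 3B:
(33, 30) + (62, 26). λ = (26 - 30)/(62 - 33) ≡ 67/29 mod 71. 29⁻¹ ≡ 49 (mod 71) since 29·49 = 1421 ≡ 1, so λ ≡ 17.
  x = λ² - 33 - 62 = 289 - 95 ≡ 52; y = λ·(33 - 52) - 30 ≡ 2. → (52, 2)

(52, 2)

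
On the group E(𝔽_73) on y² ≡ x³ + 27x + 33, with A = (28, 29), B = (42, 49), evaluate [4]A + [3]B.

(26, 39)

First 4A:
Repeated addition: build up to 4A.
2A: tangent at (28, 29): λ = (3·28² + 27)/(2·29) ≡ 43/58. 58⁻¹ ≡ 34 (mod 73) since 58·34 = 1972 ≡ 1, so λ ≡ 43·34 ≡ 2.
  x = λ² - 28 - 28 = 4 - 56 ≡ 21; y = λ·(28 - 21) - 29 ≡ 58. → (21, 58)
3A: (21, 58) + (28, 29). λ = (29 - 58)/(28 - 21) ≡ 44/7 mod 73. 7⁻¹ ≡ 21 (mod 73), so λ ≡ 48.
  x = λ² - 21 - 28 = 2304 - 49 ≡ 65; y = λ·(21 - 65) - 58 ≡ 20. → (65, 20)
4A: (65, 20) + (28, 29). λ = (29 - 20)/(28 - 65) ≡ 9/36 mod 73. 36⁻¹ ≡ 71 (mod 73), so λ ≡ 55.
  x = λ² - 65 - 28 = 3025 - 93 ≡ 12; y = λ·(65 - 12) - 20 ≡ 48. → (12, 48)
4A = (12, 48).
Next 3B:
Repeated addition: build up to 3B.
2B: tangent at (42, 49): λ = (3·42² + 27)/(2·49) ≡ 63/25. 25⁻¹ ≡ 38 (mod 73) since 25·38 = 950 ≡ 1, so λ ≡ 63·38 ≡ 58.
  x = λ² - 42 - 42 = 3364 - 84 ≡ 68; y = λ·(42 - 68) - 49 ≡ 49. → (68, 49)
3B: (68, 49) + (42, 49). λ = (49 - 49)/(42 - 68) ≡ 0/47 mod 73. 47⁻¹ ≡ 14 (mod 73), so λ ≡ 0.
  x = λ² - 68 - 42 = 0 - 110 ≡ 36; y = λ·(68 - 36) - 49 ≡ 24. → (36, 24)
3B = (36, 24).
Finally 4A + 3B:
(12, 48) + (36, 24). λ = (24 - 48)/(36 - 12) ≡ 49/24 mod 73. 24⁻¹ ≡ 70 (mod 73) since 24·70 = 1680 ≡ 1, so λ ≡ 72.
  x = λ² - 12 - 36 = 5184 - 48 ≡ 26; y = λ·(12 - 26) - 48 ≡ 39. → (26, 39)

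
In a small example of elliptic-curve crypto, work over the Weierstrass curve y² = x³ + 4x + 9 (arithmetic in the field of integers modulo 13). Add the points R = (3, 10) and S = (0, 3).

(3, 10) + (0, 3). λ = (3 - 10)/(0 - 3) ≡ 6/10 mod 13. 10⁻¹ ≡ 4 (mod 13), so λ ≡ 11.
  x = λ² - 3 - 0 = 121 - 3 ≡ 1; y = λ·(3 - 1) - 10 ≡ 12. → (1, 12)

(1, 12)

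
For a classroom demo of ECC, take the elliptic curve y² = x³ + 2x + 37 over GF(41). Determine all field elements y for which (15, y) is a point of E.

11, 30

x³ + 2x + 37 = 3442 ≡ 39 (mod 41).
Square roots of 39 mod 41: 11 and 30 (since 11² = 121 ≡ 39).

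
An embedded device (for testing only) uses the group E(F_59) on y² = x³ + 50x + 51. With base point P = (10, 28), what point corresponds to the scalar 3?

(31, 2)

Repeated addition: build up to 3P.
2P: tangent at (10, 28): λ = (3·10² + 50)/(2·28) ≡ 55/56. 56⁻¹ ≡ 39 (mod 59), so λ ≡ 55·39 ≡ 21.
  x = λ² - 10 - 10 = 441 - 20 ≡ 8; y = λ·(10 - 8) - 28 ≡ 14. → (8, 14)
3P: (8, 14) + (10, 28). λ = (28 - 14)/(10 - 8) ≡ 14/2 mod 59. 2⁻¹ ≡ 30 (mod 59), so λ ≡ 7.
  x = λ² - 8 - 10 = 49 - 18 ≡ 31; y = λ·(8 - 31) - 14 ≡ 2. → (31, 2)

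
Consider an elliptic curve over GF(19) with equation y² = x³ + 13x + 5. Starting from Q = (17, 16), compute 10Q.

(5, 10)

Double-and-add on 10 = (1010)₂. Start with Q = (17, 16) for the leading 1-bit.
double: tangent at (17, 16): λ = (3·17² + 13)/(2·16) ≡ 6/13. 13⁻¹ ≡ 3 (mod 19), so λ ≡ 6·3 ≡ 18.
  x = λ² - 17 - 17 = 324 - 34 ≡ 5; y = λ·(17 - 5) - 16 ≡ 10. → (5, 10)
double: tangent at (5, 10): λ = (3·5² + 13)/(2·10) ≡ 12/1. 1⁻¹ ≡ 1 (mod 19) since 1·1 = 1 ≡ 1, so λ ≡ 12·1 ≡ 12.
  x = λ² - 5 - 5 = 144 - 10 ≡ 1; y = λ·(5 - 1) - 10 ≡ 0. → (1, 0)
add Q: (1, 0) + (17, 16). λ = (16 - 0)/(17 - 1) ≡ 16/16 mod 19. 16⁻¹ ≡ 6 (mod 19) since 16·6 = 96 ≡ 1, so λ ≡ 1.
  x = λ² - 1 - 17 = 1 - 18 ≡ 2; y = λ·(1 - 2) - 0 ≡ 18. → (2, 18)
double: tangent at (2, 18): λ = (3·2² + 13)/(2·18) ≡ 6/17. 17⁻¹ ≡ 9 (mod 19) since 17·9 = 153 ≡ 1, so λ ≡ 6·9 ≡ 16.
  x = λ² - 2 - 2 = 256 - 4 ≡ 5; y = λ·(2 - 5) - 18 ≡ 10. → (5, 10)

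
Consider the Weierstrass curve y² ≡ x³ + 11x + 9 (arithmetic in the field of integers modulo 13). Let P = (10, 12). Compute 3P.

(4, 0)

Repeated addition: build up to 3P.
2P: tangent at (10, 12): λ = (3·10² + 11)/(2·12) ≡ 12/11. 11⁻¹ ≡ 6 (mod 13) since 11·6 = 66 ≡ 1, so λ ≡ 12·6 ≡ 7.
  x = λ² - 10 - 10 = 49 - 20 ≡ 3; y = λ·(10 - 3) - 12 ≡ 11. → (3, 11)
3P: (3, 11) + (10, 12). λ = (12 - 11)/(10 - 3) ≡ 1/7 mod 13. 7⁻¹ ≡ 2 (mod 13), so λ ≡ 2.
  x = λ² - 3 - 10 = 4 - 13 ≡ 4; y = λ·(3 - 4) - 11 ≡ 0. → (4, 0)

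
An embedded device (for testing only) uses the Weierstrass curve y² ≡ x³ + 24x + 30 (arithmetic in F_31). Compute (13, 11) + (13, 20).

O

The two points share x = 13 and their y-coordinates satisfy 11 + 20 ≡ 0 (mod 31), so they are inverses. Their sum is O.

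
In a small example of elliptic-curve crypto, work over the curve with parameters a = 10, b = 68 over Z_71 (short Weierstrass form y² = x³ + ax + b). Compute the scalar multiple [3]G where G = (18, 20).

Repeated addition: build up to 3G.
2G: tangent at (18, 20): λ = (3·18² + 10)/(2·20) ≡ 59/40. 40⁻¹ ≡ 16 (mod 71), so λ ≡ 59·16 ≡ 21.
  x = λ² - 18 - 18 = 441 - 36 ≡ 50; y = λ·(18 - 50) - 20 ≡ 18. → (50, 18)
3G: (50, 18) + (18, 20). λ = (20 - 18)/(18 - 50) ≡ 2/39 mod 71. 39⁻¹ ≡ 51 (mod 71), so λ ≡ 31.
  x = λ² - 50 - 18 = 961 - 68 ≡ 41; y = λ·(50 - 41) - 18 ≡ 48. → (41, 48)

(41, 48)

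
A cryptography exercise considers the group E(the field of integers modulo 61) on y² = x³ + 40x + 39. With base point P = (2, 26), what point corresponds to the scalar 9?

(51, 46)

Double-and-add on 9 = (1001)₂. Start with P = (2, 26) for the leading 1-bit.
double: tangent at (2, 26): λ = (3·2² + 40)/(2·26) ≡ 52/52. 52⁻¹ ≡ 27 (mod 61), so λ ≡ 52·27 ≡ 1.
  x = λ² - 2 - 2 = 1 - 4 ≡ 58; y = λ·(2 - 58) - 26 ≡ 40. → (58, 40)
double: tangent at (58, 40): λ = (3·58² + 40)/(2·40) ≡ 6/19. 19⁻¹ ≡ 45 (mod 61) since 19·45 = 855 ≡ 1, so λ ≡ 6·45 ≡ 26.
  x = λ² - 58 - 58 = 676 - 116 ≡ 11; y = λ·(58 - 11) - 40 ≡ 23. → (11, 23)
double: tangent at (11, 23): λ = (3·11² + 40)/(2·23) ≡ 37/46. 46⁻¹ ≡ 4 (mod 61), so λ ≡ 37·4 ≡ 26.
  x = λ² - 11 - 11 = 676 - 22 ≡ 44; y = λ·(11 - 44) - 23 ≡ 34. → (44, 34)
add P: (44, 34) + (2, 26). λ = (26 - 34)/(2 - 44) ≡ 53/19 mod 61. 19⁻¹ ≡ 45 (mod 61), so λ ≡ 6.
  x = λ² - 44 - 2 = 36 - 46 ≡ 51; y = λ·(44 - 51) - 34 ≡ 46. → (51, 46)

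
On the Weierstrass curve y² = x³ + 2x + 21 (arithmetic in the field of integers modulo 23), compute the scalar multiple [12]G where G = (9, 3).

O

Repeated addition: build up to 12G.
2G: tangent at (9, 3): λ = (3·9² + 2)/(2·3) ≡ 15/6. 6⁻¹ ≡ 4 (mod 23), so λ ≡ 15·4 ≡ 14.
  x = λ² - 9 - 9 = 196 - 18 ≡ 17; y = λ·(9 - 17) - 3 ≡ 0. → (17, 0)
3G: (17, 0) + (9, 3). λ = (3 - 0)/(9 - 17) ≡ 3/15 mod 23. 15⁻¹ ≡ 20 (mod 23), so λ ≡ 14.
  x = λ² - 17 - 9 = 196 - 26 ≡ 9; y = λ·(17 - 9) - 0 ≡ 20. → (9, 20)
4G: (9, 20) + (9, 3): same x and y₁ ≡ -y₂, so the sum is O.
5G: O + (9, 3) = (9, 3) (identity).
6G: tangent at (9, 3): λ = (3·9² + 2)/(2·3) ≡ 15/6. 6⁻¹ ≡ 4 (mod 23) since 6·4 = 24 ≡ 1, so λ ≡ 15·4 ≡ 14.
  x = λ² - 9 - 9 = 196 - 18 ≡ 17; y = λ·(9 - 17) - 3 ≡ 0. → (17, 0)
7G: (17, 0) + (9, 3). λ = (3 - 0)/(9 - 17) ≡ 3/15 mod 23. 15⁻¹ ≡ 20 (mod 23), so λ ≡ 14.
  x = λ² - 17 - 9 = 196 - 26 ≡ 9; y = λ·(17 - 9) - 0 ≡ 20. → (9, 20)
8G: (9, 20) + (9, 3): same x and y₁ ≡ -y₂, so the sum is O.
9G: O + (9, 3) = (9, 3) (identity).
10G: tangent at (9, 3): λ = (3·9² + 2)/(2·3) ≡ 15/6. 6⁻¹ ≡ 4 (mod 23) since 6·4 = 24 ≡ 1, so λ ≡ 15·4 ≡ 14.
  x = λ² - 9 - 9 = 196 - 18 ≡ 17; y = λ·(9 - 17) - 3 ≡ 0. → (17, 0)
11G: (17, 0) + (9, 3). λ = (3 - 0)/(9 - 17) ≡ 3/15 mod 23. 15⁻¹ ≡ 20 (mod 23) since 15·20 = 300 ≡ 1, so λ ≡ 14.
  x = λ² - 17 - 9 = 196 - 26 ≡ 9; y = λ·(17 - 9) - 0 ≡ 20. → (9, 20)
12G: (9, 20) + (9, 3): same x and y₁ ≡ -y₂, so the sum is O.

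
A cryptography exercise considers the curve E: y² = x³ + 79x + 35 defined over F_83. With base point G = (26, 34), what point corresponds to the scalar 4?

Double-and-add on 4 = (100)₂. Start with G = (26, 34) for the leading 1-bit.
double: tangent at (26, 34): λ = (3·26² + 79)/(2·34) ≡ 32/68. 68⁻¹ ≡ 11 (mod 83), so λ ≡ 32·11 ≡ 20.
  x = λ² - 26 - 26 = 400 - 52 ≡ 16; y = λ·(26 - 16) - 34 ≡ 0. → (16, 0)
double: (16, 0) + (16, 0): same x and y₁ ≡ -y₂, so the sum is 𝒪.

O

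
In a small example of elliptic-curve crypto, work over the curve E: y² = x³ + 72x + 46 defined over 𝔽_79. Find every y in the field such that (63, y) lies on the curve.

none

x³ + 72x + 46 = 254629 ≡ 12 (mod 79).
12 is a non-residue mod 79; no y exists.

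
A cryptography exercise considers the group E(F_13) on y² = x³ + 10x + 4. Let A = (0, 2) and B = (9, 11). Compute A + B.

(5, 6)

(0, 2) + (9, 11). λ = (11 - 2)/(9 - 0) ≡ 9/9 mod 13. 9⁻¹ ≡ 3 (mod 13), so λ ≡ 1.
  x = λ² - 0 - 9 = 1 - 9 ≡ 5; y = λ·(0 - 5) - 2 ≡ 6. → (5, 6)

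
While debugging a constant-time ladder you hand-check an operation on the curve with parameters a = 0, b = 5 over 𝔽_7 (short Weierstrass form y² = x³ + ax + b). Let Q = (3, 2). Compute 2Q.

tangent at (3, 2): λ = (3·3² + 0)/(2·2) ≡ 6/4. 4⁻¹ ≡ 2 (mod 7) since 4·2 = 8 ≡ 1, so λ ≡ 6·2 ≡ 5.
  x = λ² - 3 - 3 = 25 - 6 ≡ 5; y = λ·(3 - 5) - 2 ≡ 2. → (5, 2)

(5, 2)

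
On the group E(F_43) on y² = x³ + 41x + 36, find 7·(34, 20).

(8, 39)

Write G = (34, 20).
Double-and-add on 7 = (111)₂. Start with G = (34, 20) for the leading 1-bit.
double: tangent at (34, 20): λ = (3·34² + 41)/(2·20) ≡ 26/40. 40⁻¹ ≡ 14 (mod 43) since 40·14 = 560 ≡ 1, so λ ≡ 26·14 ≡ 20.
  x = λ² - 34 - 34 = 400 - 68 ≡ 31; y = λ·(34 - 31) - 20 ≡ 40. → (31, 40)
add G: (31, 40) + (34, 20). λ = (20 - 40)/(34 - 31) ≡ 23/3 mod 43. 3⁻¹ ≡ 29 (mod 43), so λ ≡ 22.
  x = λ² - 31 - 34 = 484 - 65 ≡ 32; y = λ·(31 - 32) - 40 ≡ 24. → (32, 24)
double: tangent at (32, 24): λ = (3·32² + 41)/(2·24) ≡ 17/5. 5⁻¹ ≡ 26 (mod 43), so λ ≡ 17·26 ≡ 12.
  x = λ² - 32 - 32 = 144 - 64 ≡ 37; y = λ·(32 - 37) - 24 ≡ 2. → (37, 2)
add G: (37, 2) + (34, 20). λ = (20 - 2)/(34 - 37) ≡ 18/40 mod 43. 40⁻¹ ≡ 14 (mod 43) since 40·14 = 560 ≡ 1, so λ ≡ 37.
  x = λ² - 37 - 34 = 1369 - 71 ≡ 8; y = λ·(37 - 8) - 2 ≡ 39. → (8, 39)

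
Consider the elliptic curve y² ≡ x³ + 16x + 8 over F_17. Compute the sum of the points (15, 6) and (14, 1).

(13, 4)

(15, 6) + (14, 1). λ = (1 - 6)/(14 - 15) ≡ 12/16 mod 17. 16⁻¹ ≡ 16 (mod 17) since 16·16 = 256 ≡ 1, so λ ≡ 5.
  x = λ² - 15 - 14 = 25 - 29 ≡ 13; y = λ·(15 - 13) - 6 ≡ 4. → (13, 4)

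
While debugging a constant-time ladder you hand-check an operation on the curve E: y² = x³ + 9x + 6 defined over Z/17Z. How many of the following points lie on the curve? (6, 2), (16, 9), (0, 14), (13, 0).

(6, 2): 2² ≡ 4, rhs ≡ 4 → on.
(16, 9): 9² ≡ 13, rhs ≡ 13 → on.
(0, 14): 14² ≡ 9, rhs ≡ 6 → off.
(13, 0): 0² ≡ 0, rhs ≡ 8 → off.

2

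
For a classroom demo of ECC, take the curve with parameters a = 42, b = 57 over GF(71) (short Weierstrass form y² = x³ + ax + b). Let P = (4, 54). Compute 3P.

Repeated addition: build up to 3P.
2P: tangent at (4, 54): λ = (3·4² + 42)/(2·54) ≡ 19/37. 37⁻¹ ≡ 48 (mod 71), so λ ≡ 19·48 ≡ 60.
  x = λ² - 4 - 4 = 3600 - 8 ≡ 42; y = λ·(4 - 42) - 54 ≡ 9. → (42, 9)
3P: (42, 9) + (4, 54). λ = (54 - 9)/(4 - 42) ≡ 45/33 mod 71. 33⁻¹ ≡ 28 (mod 71), so λ ≡ 53.
  x = λ² - 42 - 4 = 2809 - 46 ≡ 65; y = λ·(42 - 65) - 9 ≡ 50. → (65, 50)

(65, 50)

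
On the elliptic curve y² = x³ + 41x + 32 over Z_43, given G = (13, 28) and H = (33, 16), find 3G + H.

(29, 38)

First 3G:
Repeated addition: build up to 3G.
2G: tangent at (13, 28): λ = (3·13² + 41)/(2·28) ≡ 32/13. 13⁻¹ ≡ 10 (mod 43), so λ ≡ 32·10 ≡ 19.
  x = λ² - 13 - 13 = 361 - 26 ≡ 34; y = λ·(13 - 34) - 28 ≡ 3. → (34, 3)
3G: (34, 3) + (13, 28). λ = (28 - 3)/(13 - 34) ≡ 25/22 mod 43. 22⁻¹ ≡ 2 (mod 43) since 22·2 = 44 ≡ 1, so λ ≡ 7.
  x = λ² - 34 - 13 = 49 - 47 ≡ 2; y = λ·(34 - 2) - 3 ≡ 6. → (2, 6)
3G = (2, 6).
Finally 3G + H:
(2, 6) + (33, 16). λ = (16 - 6)/(33 - 2) ≡ 10/31 mod 43. 31⁻¹ ≡ 25 (mod 43), so λ ≡ 35.
  x = λ² - 2 - 33 = 1225 - 35 ≡ 29; y = λ·(2 - 29) - 6 ≡ 38. → (29, 38)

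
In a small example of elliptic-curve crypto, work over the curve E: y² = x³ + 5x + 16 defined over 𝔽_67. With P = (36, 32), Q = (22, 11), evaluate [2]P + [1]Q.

First 2P:
Repeated addition: build up to 2P.
2P: tangent at (36, 32): λ = (3·36² + 5)/(2·32) ≡ 7/64. 64⁻¹ ≡ 22 (mod 67), so λ ≡ 7·22 ≡ 20.
  x = λ² - 36 - 36 = 400 - 72 ≡ 60; y = λ·(36 - 60) - 32 ≡ 24. → (60, 24)
2P = (60, 24).
Finally 2P + Q:
(60, 24) + (22, 11). λ = (11 - 24)/(22 - 60) ≡ 54/29 mod 67. 29⁻¹ ≡ 37 (mod 67), so λ ≡ 55.
  x = λ² - 60 - 22 = 3025 - 82 ≡ 62; y = λ·(60 - 62) - 24 ≡ 0. → (62, 0)

(62, 0)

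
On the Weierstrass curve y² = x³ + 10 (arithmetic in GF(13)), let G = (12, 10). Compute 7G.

Repeated addition: build up to 7G.
2G: tangent at (12, 10): λ = (3·12² + 0)/(2·10) ≡ 3/7. 7⁻¹ ≡ 2 (mod 13), so λ ≡ 3·2 ≡ 6.
  x = λ² - 12 - 12 = 36 - 24 ≡ 12; y = λ·(12 - 12) - 10 ≡ 3. → (12, 3)
3G: (12, 3) + (12, 10): same x and y₁ ≡ -y₂, so the sum is O.
4G: O + (12, 10) = (12, 10) (identity).
5G: tangent at (12, 10): λ = (3·12² + 0)/(2·10) ≡ 3/7. 7⁻¹ ≡ 2 (mod 13), so λ ≡ 3·2 ≡ 6.
  x = λ² - 12 - 12 = 36 - 24 ≡ 12; y = λ·(12 - 12) - 10 ≡ 3. → (12, 3)
6G: (12, 3) + (12, 10): same x and y₁ ≡ -y₂, so the sum is O.
7G: O + (12, 10) = (12, 10) (identity).

(12, 10)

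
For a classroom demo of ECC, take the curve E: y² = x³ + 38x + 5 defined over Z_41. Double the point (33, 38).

(14, 40)

tangent at (33, 38): λ = (3·33² + 38)/(2·38) ≡ 25/35. 35⁻¹ ≡ 34 (mod 41), so λ ≡ 25·34 ≡ 30.
  x = λ² - 33 - 33 = 900 - 66 ≡ 14; y = λ·(33 - 14) - 38 ≡ 40. → (14, 40)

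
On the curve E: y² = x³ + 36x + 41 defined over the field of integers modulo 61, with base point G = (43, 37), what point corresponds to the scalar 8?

(11, 50)

Double-and-add on 8 = (1000)₂. Start with G = (43, 37) for the leading 1-bit.
double: tangent at (43, 37): λ = (3·43² + 36)/(2·37) ≡ 32/13. 13⁻¹ ≡ 47 (mod 61), so λ ≡ 32·47 ≡ 40.
  x = λ² - 43 - 43 = 1600 - 86 ≡ 50; y = λ·(43 - 50) - 37 ≡ 49. → (50, 49)
double: tangent at (50, 49): λ = (3·50² + 36)/(2·49) ≡ 33/37. 37⁻¹ ≡ 33 (mod 61), so λ ≡ 33·33 ≡ 52.
  x = λ² - 50 - 50 = 2704 - 100 ≡ 42; y = λ·(50 - 42) - 49 ≡ 1. → (42, 1)
double: tangent at (42, 1): λ = (3·42² + 36)/(2·1) ≡ 21/2. 2⁻¹ ≡ 31 (mod 61) since 2·31 = 62 ≡ 1, so λ ≡ 21·31 ≡ 41.
  x = λ² - 42 - 42 = 1681 - 84 ≡ 11; y = λ·(42 - 11) - 1 ≡ 50. → (11, 50)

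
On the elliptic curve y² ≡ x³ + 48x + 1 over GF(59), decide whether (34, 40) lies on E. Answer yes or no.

y² = 40² ≡ 7; x³ + 48x + 1 = 40937 ≡ 50 (mod 59). 7 ≠ 50.

no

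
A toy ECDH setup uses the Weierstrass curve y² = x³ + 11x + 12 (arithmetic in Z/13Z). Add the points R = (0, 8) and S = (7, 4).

(5, 6)

(0, 8) + (7, 4). λ = (4 - 8)/(7 - 0) ≡ 9/7 mod 13. 7⁻¹ ≡ 2 (mod 13), so λ ≡ 5.
  x = λ² - 0 - 7 = 25 - 7 ≡ 5; y = λ·(0 - 5) - 8 ≡ 6. → (5, 6)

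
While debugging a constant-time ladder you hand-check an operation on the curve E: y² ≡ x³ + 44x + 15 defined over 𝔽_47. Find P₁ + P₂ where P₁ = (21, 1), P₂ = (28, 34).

(2, 8)

(21, 1) + (28, 34). λ = (34 - 1)/(28 - 21) ≡ 33/7 mod 47. 7⁻¹ ≡ 27 (mod 47), so λ ≡ 45.
  x = λ² - 21 - 28 = 2025 - 49 ≡ 2; y = λ·(21 - 2) - 1 ≡ 8. → (2, 8)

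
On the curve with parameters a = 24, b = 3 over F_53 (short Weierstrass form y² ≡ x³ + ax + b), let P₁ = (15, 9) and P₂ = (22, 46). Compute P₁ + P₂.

(15, 9) + (22, 46). λ = (46 - 9)/(22 - 15) ≡ 37/7 mod 53. 7⁻¹ ≡ 38 (mod 53) since 7·38 = 266 ≡ 1, so λ ≡ 28.
  x = λ² - 15 - 22 = 784 - 37 ≡ 5; y = λ·(15 - 5) - 9 ≡ 6. → (5, 6)

(5, 6)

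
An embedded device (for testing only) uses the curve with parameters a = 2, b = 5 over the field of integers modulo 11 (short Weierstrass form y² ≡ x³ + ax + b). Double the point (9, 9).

tangent at (9, 9): λ = (3·9² + 2)/(2·9) ≡ 3/7. 7⁻¹ ≡ 8 (mod 11), so λ ≡ 3·8 ≡ 2.
  x = λ² - 9 - 9 = 4 - 18 ≡ 8; y = λ·(9 - 8) - 9 ≡ 4. → (8, 4)

(8, 4)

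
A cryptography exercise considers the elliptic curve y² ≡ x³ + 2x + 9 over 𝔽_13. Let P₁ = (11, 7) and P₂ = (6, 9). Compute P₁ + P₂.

(11, 7) + (6, 9). λ = (9 - 7)/(6 - 11) ≡ 2/8 mod 13. 8⁻¹ ≡ 5 (mod 13), so λ ≡ 10.
  x = λ² - 11 - 6 = 100 - 17 ≡ 5; y = λ·(11 - 5) - 7 ≡ 1. → (5, 1)

(5, 1)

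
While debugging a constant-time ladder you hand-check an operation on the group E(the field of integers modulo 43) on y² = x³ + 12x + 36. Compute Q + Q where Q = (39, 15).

(12, 39)

tangent at (39, 15): λ = (3·39² + 12)/(2·15) ≡ 17/30. 30⁻¹ ≡ 33 (mod 43), so λ ≡ 17·33 ≡ 2.
  x = λ² - 39 - 39 = 4 - 78 ≡ 12; y = λ·(39 - 12) - 15 ≡ 39. → (12, 39)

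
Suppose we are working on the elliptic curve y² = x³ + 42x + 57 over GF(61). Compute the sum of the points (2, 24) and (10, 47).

(2, 24) + (10, 47). λ = (47 - 24)/(10 - 2) ≡ 23/8 mod 61. 8⁻¹ ≡ 23 (mod 61), so λ ≡ 41.
  x = λ² - 2 - 10 = 1681 - 12 ≡ 22; y = λ·(2 - 22) - 24 ≡ 10. → (22, 10)

(22, 10)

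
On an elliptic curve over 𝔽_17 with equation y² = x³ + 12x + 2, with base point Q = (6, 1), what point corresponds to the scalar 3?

(1, 7)

Repeated addition: build up to 3Q.
2Q: tangent at (6, 1): λ = (3·6² + 12)/(2·1) ≡ 1/2. 2⁻¹ ≡ 9 (mod 17), so λ ≡ 1·9 ≡ 9.
  x = λ² - 6 - 6 = 81 - 12 ≡ 1; y = λ·(6 - 1) - 1 ≡ 10. → (1, 10)
3Q: (1, 10) + (6, 1). λ = (1 - 10)/(6 - 1) ≡ 8/5 mod 17. 5⁻¹ ≡ 7 (mod 17) since 5·7 = 35 ≡ 1, so λ ≡ 5.
  x = λ² - 1 - 6 = 25 - 7 ≡ 1; y = λ·(1 - 1) - 10 ≡ 7. → (1, 7)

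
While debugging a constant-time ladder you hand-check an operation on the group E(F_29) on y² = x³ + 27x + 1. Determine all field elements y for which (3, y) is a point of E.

x³ + 27x + 1 = 109 ≡ 22 (mod 29).
Square roots of 22 mod 29: 14 and 15 (since 14² = 196 ≡ 22).

14, 15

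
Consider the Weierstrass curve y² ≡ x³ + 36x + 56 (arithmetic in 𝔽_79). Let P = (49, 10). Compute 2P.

tangent at (49, 10): λ = (3·49² + 36)/(2·10) ≡ 50/20. 20⁻¹ ≡ 4 (mod 79), so λ ≡ 50·4 ≡ 42.
  x = λ² - 49 - 49 = 1764 - 98 ≡ 7; y = λ·(49 - 7) - 10 ≡ 16. → (7, 16)

(7, 16)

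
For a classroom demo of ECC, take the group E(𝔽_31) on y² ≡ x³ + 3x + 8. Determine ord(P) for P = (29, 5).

2P: tangent at (29, 5): λ = (3·29² + 3)/(2·5) ≡ 15/10. 10⁻¹ ≡ 28 (mod 31), so λ ≡ 15·28 ≡ 17.
  x = λ² - 29 - 29 = 289 - 58 ≡ 14; y = λ·(29 - 14) - 5 ≡ 2. → (14, 2)
3P: (14, 2) + (29, 5). λ = (5 - 2)/(29 - 14) ≡ 3/15 mod 31. 15⁻¹ ≡ 29 (mod 31), so λ ≡ 25.
  x = λ² - 14 - 29 = 625 - 43 ≡ 24; y = λ·(14 - 24) - 2 ≡ 27. → (24, 27)
4P: (24, 27) + (29, 5). λ = (5 - 27)/(29 - 24) ≡ 9/5 mod 31. 5⁻¹ ≡ 25 (mod 31), so λ ≡ 8.
  x = λ² - 24 - 29 = 64 - 53 ≡ 11; y = λ·(24 - 11) - 27 ≡ 15. → (11, 15)
5P: (11, 15) + (29, 5). λ = (5 - 15)/(29 - 11) ≡ 21/18 mod 31. 18⁻¹ ≡ 19 (mod 31), so λ ≡ 27.
  x = λ² - 11 - 29 = 729 - 40 ≡ 7; y = λ·(11 - 7) - 15 ≡ 0. → (7, 0)
6P: (7, 0) + (29, 5). λ = (5 - 0)/(29 - 7) ≡ 5/22 mod 31. 22⁻¹ ≡ 24 (mod 31), so λ ≡ 27.
  x = λ² - 7 - 29 = 729 - 36 ≡ 11; y = λ·(7 - 11) - 0 ≡ 16. → (11, 16)
7P: (11, 16) + (29, 5). λ = (5 - 16)/(29 - 11) ≡ 20/18 mod 31. 18⁻¹ ≡ 19 (mod 31) since 18·19 = 342 ≡ 1, so λ ≡ 8.
  x = λ² - 11 - 29 = 64 - 40 ≡ 24; y = λ·(11 - 24) - 16 ≡ 4. → (24, 4)
8P: (24, 4) + (29, 5). λ = (5 - 4)/(29 - 24) ≡ 1/5 mod 31. 5⁻¹ ≡ 25 (mod 31) since 5·25 = 125 ≡ 1, so λ ≡ 25.
  x = λ² - 24 - 29 = 625 - 53 ≡ 14; y = λ·(24 - 14) - 4 ≡ 29. → (14, 29)
9P: (14, 29) + (29, 5). λ = (5 - 29)/(29 - 14) ≡ 7/15 mod 31. 15⁻¹ ≡ 29 (mod 31) since 15·29 = 435 ≡ 1, so λ ≡ 17.
  x = λ² - 14 - 29 = 289 - 43 ≡ 29; y = λ·(14 - 29) - 29 ≡ 26. → (29, 26)
10P: (29, 26) + (29, 5): same x and y₁ ≡ -y₂, so the sum is 𝒪.
10P = 𝒪, so the order is 10.

10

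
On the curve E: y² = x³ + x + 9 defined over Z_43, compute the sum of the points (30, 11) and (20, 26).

(6, 39)

(30, 11) + (20, 26). λ = (26 - 11)/(20 - 30) ≡ 15/33 mod 43. 33⁻¹ ≡ 30 (mod 43), so λ ≡ 20.
  x = λ² - 30 - 20 = 400 - 50 ≡ 6; y = λ·(30 - 6) - 11 ≡ 39. → (6, 39)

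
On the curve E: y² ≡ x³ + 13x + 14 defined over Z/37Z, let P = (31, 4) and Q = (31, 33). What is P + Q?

O

The two points share x = 31 and their y-coordinates satisfy 4 + 33 ≡ 0 (mod 37), so they are inverses. Their sum is the point at infinity.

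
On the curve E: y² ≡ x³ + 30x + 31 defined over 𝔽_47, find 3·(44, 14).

Write G = (44, 14).
Repeated addition: build up to 3G.
2G: tangent at (44, 14): λ = (3·44² + 30)/(2·14) ≡ 10/28. 28⁻¹ ≡ 42 (mod 47), so λ ≡ 10·42 ≡ 44.
  x = λ² - 44 - 44 = 1936 - 88 ≡ 15; y = λ·(44 - 15) - 14 ≡ 40. → (15, 40)
3G: (15, 40) + (44, 14). λ = (14 - 40)/(44 - 15) ≡ 21/29 mod 47. 29⁻¹ ≡ 13 (mod 47), so λ ≡ 38.
  x = λ² - 15 - 44 = 1444 - 59 ≡ 22; y = λ·(15 - 22) - 40 ≡ 23. → (22, 23)

(22, 23)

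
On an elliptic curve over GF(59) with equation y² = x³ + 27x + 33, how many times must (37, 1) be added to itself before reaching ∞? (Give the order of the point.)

5

2P: tangent at (37, 1): λ = (3·37² + 27)/(2·1) ≡ 4/2. 2⁻¹ ≡ 30 (mod 59), so λ ≡ 4·30 ≡ 2.
  x = λ² - 37 - 37 = 4 - 74 ≡ 48; y = λ·(37 - 48) - 1 ≡ 36. → (48, 36)
3P: (48, 36) + (37, 1). λ = (1 - 36)/(37 - 48) ≡ 24/48 mod 59. 48⁻¹ ≡ 16 (mod 59), so λ ≡ 30.
  x = λ² - 48 - 37 = 900 - 85 ≡ 48; y = λ·(48 - 48) - 36 ≡ 23. → (48, 23)
4P: (48, 23) + (37, 1). λ = (1 - 23)/(37 - 48) ≡ 37/48 mod 59. 48⁻¹ ≡ 16 (mod 59), so λ ≡ 2.
  x = λ² - 48 - 37 = 4 - 85 ≡ 37; y = λ·(48 - 37) - 23 ≡ 58. → (37, 58)
5P: (37, 58) + (37, 1): same x and y₁ ≡ -y₂, so the sum is ∞.
5P = ∞, so the order is 5.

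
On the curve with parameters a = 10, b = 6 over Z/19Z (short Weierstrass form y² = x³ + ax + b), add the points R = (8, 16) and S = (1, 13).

(16, 5)

(8, 16) + (1, 13). λ = (13 - 16)/(1 - 8) ≡ 16/12 mod 19. 12⁻¹ ≡ 8 (mod 19), so λ ≡ 14.
  x = λ² - 8 - 1 = 196 - 9 ≡ 16; y = λ·(8 - 16) - 16 ≡ 5. → (16, 5)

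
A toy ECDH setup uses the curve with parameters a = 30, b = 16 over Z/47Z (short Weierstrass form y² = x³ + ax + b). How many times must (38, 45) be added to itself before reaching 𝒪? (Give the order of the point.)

7

2P: tangent at (38, 45): λ = (3·38² + 30)/(2·45) ≡ 38/43. 43⁻¹ ≡ 35 (mod 47) since 43·35 = 1505 ≡ 1, so λ ≡ 38·35 ≡ 14.
  x = λ² - 38 - 38 = 196 - 76 ≡ 26; y = λ·(38 - 26) - 45 ≡ 29. → (26, 29)
3P: (26, 29) + (38, 45). λ = (45 - 29)/(38 - 26) ≡ 16/12 mod 47. 12⁻¹ ≡ 4 (mod 47), so λ ≡ 17.
  x = λ² - 26 - 38 = 289 - 64 ≡ 37; y = λ·(26 - 37) - 29 ≡ 19. → (37, 19)
4P: (37, 19) + (38, 45). λ = (45 - 19)/(38 - 37) ≡ 26/1 mod 47. 1⁻¹ ≡ 1 (mod 47), so λ ≡ 26.
  x = λ² - 37 - 38 = 676 - 75 ≡ 37; y = λ·(37 - 37) - 19 ≡ 28. → (37, 28)
5P: (37, 28) + (38, 45). λ = (45 - 28)/(38 - 37) ≡ 17/1 mod 47. 1⁻¹ ≡ 1 (mod 47), so λ ≡ 17.
  x = λ² - 37 - 38 = 289 - 75 ≡ 26; y = λ·(37 - 26) - 28 ≡ 18. → (26, 18)
6P: (26, 18) + (38, 45). λ = (45 - 18)/(38 - 26) ≡ 27/12 mod 47. 12⁻¹ ≡ 4 (mod 47), so λ ≡ 14.
  x = λ² - 26 - 38 = 196 - 64 ≡ 38; y = λ·(26 - 38) - 18 ≡ 2. → (38, 2)
7P: (38, 2) + (38, 45): same x and y₁ ≡ -y₂, so the sum is 𝒪.
7P = 𝒪, so the order is 7.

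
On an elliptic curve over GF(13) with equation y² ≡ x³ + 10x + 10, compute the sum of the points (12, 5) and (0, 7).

(5, 9)

(12, 5) + (0, 7). λ = (7 - 5)/(0 - 12) ≡ 2/1 mod 13. 1⁻¹ ≡ 1 (mod 13) since 1·1 = 1 ≡ 1, so λ ≡ 2.
  x = λ² - 12 - 0 = 4 - 12 ≡ 5; y = λ·(12 - 5) - 5 ≡ 9. → (5, 9)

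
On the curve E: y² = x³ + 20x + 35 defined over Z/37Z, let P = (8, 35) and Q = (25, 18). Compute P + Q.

(5, 36)

(8, 35) + (25, 18). λ = (18 - 35)/(25 - 8) ≡ 20/17 mod 37. 17⁻¹ ≡ 24 (mod 37) since 17·24 = 408 ≡ 1, so λ ≡ 36.
  x = λ² - 8 - 25 = 1296 - 33 ≡ 5; y = λ·(8 - 5) - 35 ≡ 36. → (5, 36)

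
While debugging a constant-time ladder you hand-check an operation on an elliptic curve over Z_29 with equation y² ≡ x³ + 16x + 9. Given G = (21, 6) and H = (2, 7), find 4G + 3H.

(13, 6)

First 4G:
Repeated addition: build up to 4G.
2G: tangent at (21, 6): λ = (3·21² + 16)/(2·6) ≡ 5/12. 12⁻¹ ≡ 17 (mod 29), so λ ≡ 5·17 ≡ 27.
  x = λ² - 21 - 21 = 729 - 42 ≡ 20; y = λ·(21 - 20) - 6 ≡ 21. → (20, 21)
3G: (20, 21) + (21, 6). λ = (6 - 21)/(21 - 20) ≡ 14/1 mod 29. 1⁻¹ ≡ 1 (mod 29), so λ ≡ 14.
  x = λ² - 20 - 21 = 196 - 41 ≡ 10; y = λ·(20 - 10) - 21 ≡ 3. → (10, 3)
4G: (10, 3) + (21, 6). λ = (6 - 3)/(21 - 10) ≡ 3/11 mod 29. 11⁻¹ ≡ 8 (mod 29), so λ ≡ 24.
  x = λ² - 10 - 21 = 576 - 31 ≡ 23; y = λ·(10 - 23) - 3 ≡ 4. → (23, 4)
4G = (23, 4).
Next 3H:
Repeated addition: build up to 3H.
2H: tangent at (2, 7): λ = (3·2² + 16)/(2·7) ≡ 28/14. 14⁻¹ ≡ 27 (mod 29) since 14·27 = 378 ≡ 1, so λ ≡ 28·27 ≡ 2.
  x = λ² - 2 - 2 = 4 - 4 ≡ 0; y = λ·(2 - 0) - 7 ≡ 26. → (0, 26)
3H: (0, 26) + (2, 7). λ = (7 - 26)/(2 - 0) ≡ 10/2 mod 29. 2⁻¹ ≡ 15 (mod 29), so λ ≡ 5.
  x = λ² - 0 - 2 = 25 - 2 ≡ 23; y = λ·(0 - 23) - 26 ≡ 4. → (23, 4)
3H = (23, 4).
Finally 4G + 3H:
tangent at (23, 4): λ = (3·23² + 16)/(2·4) ≡ 8/8. 8⁻¹ ≡ 11 (mod 29), so λ ≡ 8·11 ≡ 1.
  x = λ² - 23 - 23 = 1 - 46 ≡ 13; y = λ·(23 - 13) - 4 ≡ 6. → (13, 6)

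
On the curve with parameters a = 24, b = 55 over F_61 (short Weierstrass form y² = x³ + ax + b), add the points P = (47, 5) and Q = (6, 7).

(44, 38)

(47, 5) + (6, 7). λ = (7 - 5)/(6 - 47) ≡ 2/20 mod 61. 20⁻¹ ≡ 58 (mod 61), so λ ≡ 55.
  x = λ² - 47 - 6 = 3025 - 53 ≡ 44; y = λ·(47 - 44) - 5 ≡ 38. → (44, 38)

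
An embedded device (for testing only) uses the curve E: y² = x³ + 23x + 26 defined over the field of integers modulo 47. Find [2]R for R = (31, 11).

(3, 13)

tangent at (31, 11): λ = (3·31² + 23)/(2·11) ≡ 39/22. 22⁻¹ ≡ 15 (mod 47), so λ ≡ 39·15 ≡ 21.
  x = λ² - 31 - 31 = 441 - 62 ≡ 3; y = λ·(31 - 3) - 11 ≡ 13. → (3, 13)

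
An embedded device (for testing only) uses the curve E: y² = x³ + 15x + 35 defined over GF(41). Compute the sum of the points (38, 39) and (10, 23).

(38, 39) + (10, 23). λ = (23 - 39)/(10 - 38) ≡ 25/13 mod 41. 13⁻¹ ≡ 19 (mod 41) since 13·19 = 247 ≡ 1, so λ ≡ 24.
  x = λ² - 38 - 10 = 576 - 48 ≡ 36; y = λ·(38 - 36) - 39 ≡ 9. → (36, 9)

(36, 9)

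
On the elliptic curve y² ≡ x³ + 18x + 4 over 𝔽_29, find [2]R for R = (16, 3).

(19, 10)

tangent at (16, 3): λ = (3·16² + 18)/(2·3) ≡ 3/6. 6⁻¹ ≡ 5 (mod 29) since 6·5 = 30 ≡ 1, so λ ≡ 3·5 ≡ 15.
  x = λ² - 16 - 16 = 225 - 32 ≡ 19; y = λ·(16 - 19) - 3 ≡ 10. → (19, 10)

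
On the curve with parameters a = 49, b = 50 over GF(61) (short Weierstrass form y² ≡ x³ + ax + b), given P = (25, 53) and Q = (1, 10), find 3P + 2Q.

(10, 25)

First 3P:
Repeated addition: build up to 3P.
2P: tangent at (25, 53): λ = (3·25² + 49)/(2·53) ≡ 33/45. 45⁻¹ ≡ 19 (mod 61), so λ ≡ 33·19 ≡ 17.
  x = λ² - 25 - 25 = 289 - 50 ≡ 56; y = λ·(25 - 56) - 53 ≡ 30. → (56, 30)
3P: (56, 30) + (25, 53). λ = (53 - 30)/(25 - 56) ≡ 23/30 mod 61. 30⁻¹ ≡ 59 (mod 61), so λ ≡ 15.
  x = λ² - 56 - 25 = 225 - 81 ≡ 22; y = λ·(56 - 22) - 30 ≡ 53. → (22, 53)
3P = (22, 53).
Next 2Q:
Repeated addition: build up to 2Q.
2Q: tangent at (1, 10): λ = (3·1² + 49)/(2·10) ≡ 52/20. 20⁻¹ ≡ 58 (mod 61) since 20·58 = 1160 ≡ 1, so λ ≡ 52·58 ≡ 27.
  x = λ² - 1 - 1 = 729 - 2 ≡ 56; y = λ·(1 - 56) - 10 ≡ 30. → (56, 30)
2Q = (56, 30).
Finally 3P + 2Q:
(22, 53) + (56, 30). λ = (30 - 53)/(56 - 22) ≡ 38/34 mod 61. 34⁻¹ ≡ 9 (mod 61), so λ ≡ 37.
  x = λ² - 22 - 56 = 1369 - 78 ≡ 10; y = λ·(22 - 10) - 53 ≡ 25. → (10, 25)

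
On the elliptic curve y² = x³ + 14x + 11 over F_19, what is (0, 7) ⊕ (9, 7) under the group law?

(10, 12)

(0, 7) + (9, 7). λ = (7 - 7)/(9 - 0) ≡ 0/9 mod 19. 9⁻¹ ≡ 17 (mod 19), so λ ≡ 0.
  x = λ² - 0 - 9 = 0 - 9 ≡ 10; y = λ·(0 - 10) - 7 ≡ 12. → (10, 12)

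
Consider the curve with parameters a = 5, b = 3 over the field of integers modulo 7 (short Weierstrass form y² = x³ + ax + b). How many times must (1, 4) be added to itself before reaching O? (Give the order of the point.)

2P: tangent at (1, 4): λ = (3·1² + 5)/(2·4) ≡ 1/1. 1⁻¹ ≡ 1 (mod 7), so λ ≡ 1·1 ≡ 1.
  x = λ² - 1 - 1 = 1 - 2 ≡ 6; y = λ·(1 - 6) - 4 ≡ 5. → (6, 5)
3P: (6, 5) + (1, 4). λ = (4 - 5)/(1 - 6) ≡ 6/2 mod 7. 2⁻¹ ≡ 4 (mod 7), so λ ≡ 3.
  x = λ² - 6 - 1 = 9 - 7 ≡ 2; y = λ·(6 - 2) - 5 ≡ 0. → (2, 0)
4P: (2, 0) + (1, 4). λ = (4 - 0)/(1 - 2) ≡ 4/6 mod 7. 6⁻¹ ≡ 6 (mod 7) since 6·6 = 36 ≡ 1, so λ ≡ 3.
  x = λ² - 2 - 1 = 9 - 3 ≡ 6; y = λ·(2 - 6) - 0 ≡ 2. → (6, 2)
5P: (6, 2) + (1, 4). λ = (4 - 2)/(1 - 6) ≡ 2/2 mod 7. 2⁻¹ ≡ 4 (mod 7) since 2·4 = 8 ≡ 1, so λ ≡ 1.
  x = λ² - 6 - 1 = 1 - 7 ≡ 1; y = λ·(6 - 1) - 2 ≡ 3. → (1, 3)
6P: (1, 3) + (1, 4): same x and y₁ ≡ -y₂, so the sum is O.
6P = O, so the order is 6.

6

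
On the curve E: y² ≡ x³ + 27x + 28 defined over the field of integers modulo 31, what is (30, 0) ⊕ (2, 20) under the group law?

(30, 0) + (2, 20). λ = (20 - 0)/(2 - 30) ≡ 20/3 mod 31. 3⁻¹ ≡ 21 (mod 31) since 3·21 = 63 ≡ 1, so λ ≡ 17.
  x = λ² - 30 - 2 = 289 - 32 ≡ 9; y = λ·(30 - 9) - 0 ≡ 16. → (9, 16)

(9, 16)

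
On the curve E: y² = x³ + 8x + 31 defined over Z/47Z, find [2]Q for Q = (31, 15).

(27, 7)

tangent at (31, 15): λ = (3·31² + 8)/(2·15) ≡ 24/30. 30⁻¹ ≡ 11 (mod 47) since 30·11 = 330 ≡ 1, so λ ≡ 24·11 ≡ 29.
  x = λ² - 31 - 31 = 841 - 62 ≡ 27; y = λ·(31 - 27) - 15 ≡ 7. → (27, 7)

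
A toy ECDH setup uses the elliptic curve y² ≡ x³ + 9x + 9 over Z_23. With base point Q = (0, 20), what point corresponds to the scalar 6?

(21, 12)

Double-and-add on 6 = (110)₂. Start with Q = (0, 20) for the leading 1-bit.
double: tangent at (0, 20): λ = (3·0² + 9)/(2·20) ≡ 9/17. 17⁻¹ ≡ 19 (mod 23) since 17·19 = 323 ≡ 1, so λ ≡ 9·19 ≡ 10.
  x = λ² - 0 - 0 = 100 - 0 ≡ 8; y = λ·(0 - 8) - 20 ≡ 15. → (8, 15)
add Q: (8, 15) + (0, 20). λ = (20 - 15)/(0 - 8) ≡ 5/15 mod 23. 15⁻¹ ≡ 20 (mod 23), so λ ≡ 8.
  x = λ² - 8 - 0 = 64 - 8 ≡ 10; y = λ·(8 - 10) - 15 ≡ 15. → (10, 15)
double: tangent at (10, 15): λ = (3·10² + 9)/(2·15) ≡ 10/7. 7⁻¹ ≡ 10 (mod 23), so λ ≡ 10·10 ≡ 8.
  x = λ² - 10 - 10 = 64 - 20 ≡ 21; y = λ·(10 - 21) - 15 ≡ 12. → (21, 12)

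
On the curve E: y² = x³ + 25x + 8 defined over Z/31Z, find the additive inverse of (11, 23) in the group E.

-(11, 23) = (11, -23 mod 31) = (11, 8).

(11, 8)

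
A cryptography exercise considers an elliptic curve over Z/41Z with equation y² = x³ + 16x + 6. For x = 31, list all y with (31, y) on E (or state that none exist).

none

x³ + 16x + 6 = 30293 ≡ 35 (mod 41).
35 is a non-residue mod 41; no y exists.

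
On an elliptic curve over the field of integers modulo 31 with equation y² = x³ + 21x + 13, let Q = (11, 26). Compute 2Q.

(3, 14)

tangent at (11, 26): λ = (3·11² + 21)/(2·26) ≡ 12/21. 21⁻¹ ≡ 3 (mod 31), so λ ≡ 12·3 ≡ 5.
  x = λ² - 11 - 11 = 25 - 22 ≡ 3; y = λ·(11 - 3) - 26 ≡ 14. → (3, 14)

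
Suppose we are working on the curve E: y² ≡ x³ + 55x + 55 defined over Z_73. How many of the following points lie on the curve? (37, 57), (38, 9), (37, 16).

(37, 57): 57² ≡ 37, rhs ≡ 37 → on.
(38, 9): 9² ≡ 8, rhs ≡ 4 → off.
(37, 16): 16² ≡ 37, rhs ≡ 37 → on.

2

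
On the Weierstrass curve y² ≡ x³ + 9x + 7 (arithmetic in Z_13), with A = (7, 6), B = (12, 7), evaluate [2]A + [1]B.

(3, 10)

First 2A:
Repeated addition: build up to 2A.
2A: tangent at (7, 6): λ = (3·7² + 9)/(2·6) ≡ 0/12. 12⁻¹ ≡ 12 (mod 13), so λ ≡ 0·12 ≡ 0.
  x = λ² - 7 - 7 = 0 - 14 ≡ 12; y = λ·(7 - 12) - 6 ≡ 7. → (12, 7)
2A = (12, 7).
Finally 2A + B:
tangent at (12, 7): λ = (3·12² + 9)/(2·7) ≡ 12/1. 1⁻¹ ≡ 1 (mod 13) since 1·1 = 1 ≡ 1, so λ ≡ 12·1 ≡ 12.
  x = λ² - 12 - 12 = 144 - 24 ≡ 3; y = λ·(12 - 3) - 7 ≡ 10. → (3, 10)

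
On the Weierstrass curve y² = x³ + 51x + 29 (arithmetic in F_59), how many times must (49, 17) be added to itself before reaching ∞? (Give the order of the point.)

2P: tangent at (49, 17): λ = (3·49² + 51)/(2·17) ≡ 56/34. 34⁻¹ ≡ 33 (mod 59) since 34·33 = 1122 ≡ 1, so λ ≡ 56·33 ≡ 19.
  x = λ² - 49 - 49 = 361 - 98 ≡ 27; y = λ·(49 - 27) - 17 ≡ 47. → (27, 47)
3P: (27, 47) + (49, 17). λ = (17 - 47)/(49 - 27) ≡ 29/22 mod 59. 22⁻¹ ≡ 51 (mod 59), so λ ≡ 4.
  x = λ² - 27 - 49 = 16 - 76 ≡ 58; y = λ·(27 - 58) - 47 ≡ 6. → (58, 6)
4P: (58, 6) + (49, 17). λ = (17 - 6)/(49 - 58) ≡ 11/50 mod 59. 50⁻¹ ≡ 13 (mod 59), so λ ≡ 25.
  x = λ² - 58 - 49 = 625 - 107 ≡ 46; y = λ·(58 - 46) - 6 ≡ 58. → (46, 58)
5P: (46, 58) + (49, 17). λ = (17 - 58)/(49 - 46) ≡ 18/3 mod 59. 3⁻¹ ≡ 20 (mod 59), so λ ≡ 6.
  x = λ² - 46 - 49 = 36 - 95 ≡ 0; y = λ·(46 - 0) - 58 ≡ 41. → (0, 41)
6P: (0, 41) + (49, 17). λ = (17 - 41)/(49 - 0) ≡ 35/49 mod 59. 49⁻¹ ≡ 53 (mod 59), so λ ≡ 26.
  x = λ² - 0 - 49 = 676 - 49 ≡ 37; y = λ·(0 - 37) - 41 ≡ 0. → (37, 0)
7P: (37, 0) + (49, 17). λ = (17 - 0)/(49 - 37) ≡ 17/12 mod 59. 12⁻¹ ≡ 5 (mod 59), so λ ≡ 26.
  x = λ² - 37 - 49 = 676 - 86 ≡ 0; y = λ·(37 - 0) - 0 ≡ 18. → (0, 18)
8P: (0, 18) + (49, 17). λ = (17 - 18)/(49 - 0) ≡ 58/49 mod 59. 49⁻¹ ≡ 53 (mod 59), so λ ≡ 6.
  x = λ² - 0 - 49 = 36 - 49 ≡ 46; y = λ·(0 - 46) - 18 ≡ 1. → (46, 1)
9P: (46, 1) + (49, 17). λ = (17 - 1)/(49 - 46) ≡ 16/3 mod 59. 3⁻¹ ≡ 20 (mod 59), so λ ≡ 25.
  x = λ² - 46 - 49 = 625 - 95 ≡ 58; y = λ·(46 - 58) - 1 ≡ 53. → (58, 53)
10P: (58, 53) + (49, 17). λ = (17 - 53)/(49 - 58) ≡ 23/50 mod 59. 50⁻¹ ≡ 13 (mod 59) since 50·13 = 650 ≡ 1, so λ ≡ 4.
  x = λ² - 58 - 49 = 16 - 107 ≡ 27; y = λ·(58 - 27) - 53 ≡ 12. → (27, 12)
11P: (27, 12) + (49, 17). λ = (17 - 12)/(49 - 27) ≡ 5/22 mod 59. 22⁻¹ ≡ 51 (mod 59), so λ ≡ 19.
  x = λ² - 27 - 49 = 361 - 76 ≡ 49; y = λ·(27 - 49) - 12 ≡ 42. → (49, 42)
12P: (49, 42) + (49, 17): same x and y₁ ≡ -y₂, so the sum is ∞.
12P = ∞, so the order is 12.

12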